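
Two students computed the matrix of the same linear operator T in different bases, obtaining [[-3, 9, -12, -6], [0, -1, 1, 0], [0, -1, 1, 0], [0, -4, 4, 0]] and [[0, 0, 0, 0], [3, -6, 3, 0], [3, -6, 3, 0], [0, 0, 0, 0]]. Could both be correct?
Both have characteristic polynomial x^3(x + 3), but the minimal polynomial of A is x^2(x + 3) while the minimal polynomial of B is x(x + 3). The minimal polynomial is a similarity invariant, so A and B are not similar.

No.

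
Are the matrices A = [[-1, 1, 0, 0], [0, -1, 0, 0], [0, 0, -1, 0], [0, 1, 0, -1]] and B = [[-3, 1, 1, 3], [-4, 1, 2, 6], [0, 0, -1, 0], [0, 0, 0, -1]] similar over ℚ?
Yes.

Two matrices over a field are similar if and only if they have the same invariant factors.

Both A and B have characteristic polynomial (x + 1)^4 and minimal polynomial (x + 1)^2. Computing further, both have invariant factors x + 1, x + 1, (x + 1)^2. Hence A and B are similar.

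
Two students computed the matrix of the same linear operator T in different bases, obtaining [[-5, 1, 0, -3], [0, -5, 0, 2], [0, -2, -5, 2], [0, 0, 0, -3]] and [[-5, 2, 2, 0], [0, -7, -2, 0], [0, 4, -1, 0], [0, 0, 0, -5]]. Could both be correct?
Both have characteristic polynomial (x + 3)(x + 5)^3, but the minimal polynomial of A is (x + 3)(x + 5)^2 while the minimal polynomial of B is (x + 3)(x + 5). The minimal polynomial is a similarity invariant, so A and B are not similar.

No.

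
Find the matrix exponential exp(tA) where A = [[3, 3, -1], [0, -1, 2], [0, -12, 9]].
e^{tA} = [[e^{3*t}, 3*t*e^{3*t}, -t*e^{3*t}], [0, (3 - 2*e^{2*t})*e^{3*t}, e^{5*t} - e^{3*t}], [0, 6*(1 - e^{2*t})*e^{3*t}, (3*e^{2*t} - 2)*e^{3*t}]]

A has Jordan form J = [[3, 1, 0], [0, 3, 0], [0, 0, 5]] with A = PJP^{-1}, so e^{tA} = P e^{tJ} P^{-1}.

For a Jordan block J_k(λ), e^{tJ_k(λ)} = e^{λt} · (I + tN + t^2 N^2/2! + ... + t^{k-1} N^{k-1}/(k-1)!) where N is the nilpotent superdiagonal part.

Assembling the blocks and conjugating back gives the entries of e^{tA} as shown above.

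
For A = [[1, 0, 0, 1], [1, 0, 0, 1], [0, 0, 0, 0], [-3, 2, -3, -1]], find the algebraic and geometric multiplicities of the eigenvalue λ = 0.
The characteristic polynomial is x^4, so the factor x appears with exponent 4: the algebraic multiplicity is 4.

rank(A) = 2, so the eigenspace has dimension 4 - 2 = 2: the geometric multiplicity is 2.

Since 2 < 4, A is not diagonalizable.

algebraic multiplicity 4, geometric multiplicity 2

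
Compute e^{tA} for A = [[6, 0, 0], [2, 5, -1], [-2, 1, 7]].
A has Jordan form J = [[6, 1, 0], [0, 6, 0], [0, 0, 6]] with A = PJP^{-1}, so e^{tA} = P e^{tJ} P^{-1}.

For a Jordan block J_k(λ), e^{tJ_k(λ)} = e^{λt} · (I + tN + t^2 N^2/2! + ... + t^{k-1} N^{k-1}/(k-1)!) where N is the nilpotent superdiagonal part.

Assembling the blocks and conjugating back gives the entries of e^{tA} as shown above.

e^{tA} = [[e^{6*t}, 0, 0], [2*t*e^{6*t}, (1 - t)*e^{6*t}, -t*e^{6*t}], [-2*t*e^{6*t}, t*e^{6*t}, (t + 1)*e^{6*t}]]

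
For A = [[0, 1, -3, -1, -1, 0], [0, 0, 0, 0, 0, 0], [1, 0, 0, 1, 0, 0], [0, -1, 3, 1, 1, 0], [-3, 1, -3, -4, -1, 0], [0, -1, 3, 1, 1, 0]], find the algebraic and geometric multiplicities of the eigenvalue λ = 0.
algebraic multiplicity 6, geometric multiplicity 4

The characteristic polynomial is x^6, so the factor x appears with exponent 6: the algebraic multiplicity is 6.

rank(A) = 2, so the eigenspace has dimension 6 - 2 = 4: the geometric multiplicity is 4.

Since 4 < 6, A is not diagonalizable.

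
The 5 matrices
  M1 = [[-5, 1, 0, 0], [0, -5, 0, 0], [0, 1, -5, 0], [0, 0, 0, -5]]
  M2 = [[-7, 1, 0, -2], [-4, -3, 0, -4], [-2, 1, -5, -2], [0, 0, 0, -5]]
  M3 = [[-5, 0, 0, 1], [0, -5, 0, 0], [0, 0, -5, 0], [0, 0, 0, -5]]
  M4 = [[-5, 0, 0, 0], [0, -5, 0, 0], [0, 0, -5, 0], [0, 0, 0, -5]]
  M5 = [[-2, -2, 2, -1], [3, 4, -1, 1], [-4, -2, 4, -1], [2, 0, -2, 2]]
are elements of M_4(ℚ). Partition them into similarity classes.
Characteristic polynomials: χ_{M1} = (x + 5)^4, χ_{M2} = (x + 5)^4, χ_{M3} = (x + 5)^4, χ_{M4} = (x + 5)^4, χ_{M5} = (x - 2)^4.

{M1, M2, M3}: invariant factors x + 5, x + 5, (x + 5)^2.

{M4}: invariant factors x + 5, x + 5, x + 5, x + 5.

{M5}: invariant factors (x - 2)^2, (x - 2)^2.

Matrices are similar if and only if their invariant-factor lists agree; the partition into similarity classes is {M1, M2, M3}, {M4}, {M5}.

3 classes: {M1, M2, M3}, {M4}, {M5}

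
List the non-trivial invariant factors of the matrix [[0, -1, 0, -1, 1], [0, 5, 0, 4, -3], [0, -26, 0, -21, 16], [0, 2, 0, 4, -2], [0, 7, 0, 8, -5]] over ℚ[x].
x, x^2(x - 2)^2

The Jordan structure of A has elementary divisors x^2, x, (x - 2)^2. Arranging the block sizes at each eigenvalue in decreasing order and taking row products gives the invariant factors.

Invariant factors (smallest first, each dividing the next): x, x^2(x - 2)^2.

Check: the last factor x^2(x - 2)^2 is the minimal polynomial, and the product x^3(x - 2)^2 is the characteristic polynomial.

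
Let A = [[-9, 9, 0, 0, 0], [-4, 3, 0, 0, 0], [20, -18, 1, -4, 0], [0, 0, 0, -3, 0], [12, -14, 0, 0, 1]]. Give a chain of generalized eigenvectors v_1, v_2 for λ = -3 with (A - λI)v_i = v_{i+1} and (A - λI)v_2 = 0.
We seek v_1 ∈ ker((A + 3I)^2) \ ker(A + 3I), then set v_{i+1} = (A + 3I) v_i.

One such chain is v_1 = [[1, 1, -2, 0, 0]]^T, v_2 = [[3, 2, -6, 0, -2]]^T. Check: (A + 3I) v_2 = [[0, 0, 0, 0, 0]]^T = 0.

v_1 = [[1, 1, -2, 0, 0]]^T, v_2 = [[3, 2, -6, 0, -2]]^T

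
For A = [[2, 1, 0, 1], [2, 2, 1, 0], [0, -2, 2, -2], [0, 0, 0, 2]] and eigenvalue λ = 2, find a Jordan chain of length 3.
We seek v_1 ∈ ker((A - 2I)^3) \ ker((A - 2I)^2), then set v_{i+1} = (A - 2I) v_i.

One such chain is v_1 = [[1, 0, -1, 0]]^T, v_2 = [[0, 1, 0, 0]]^T, v_3 = [[1, 0, -2, 0]]^T. Check: (A - 2I) v_3 = [[0, 0, 0, 0]]^T = 0.

v_1 = [[1, 0, -1, 0]]^T, v_2 = [[0, 1, 0, 0]]^T, v_3 = [[1, 0, -2, 0]]^T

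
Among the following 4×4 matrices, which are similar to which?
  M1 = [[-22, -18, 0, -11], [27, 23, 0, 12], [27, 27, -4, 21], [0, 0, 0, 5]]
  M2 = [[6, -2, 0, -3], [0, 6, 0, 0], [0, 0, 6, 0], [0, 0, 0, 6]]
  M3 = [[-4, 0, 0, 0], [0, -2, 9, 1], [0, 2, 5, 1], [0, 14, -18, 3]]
Characteristic polynomials: χ_{M1} = (x - 5)^2(x + 4)^2, χ_{M2} = (x - 6)^4, χ_{M3} = (x - 5)^2(x + 4)^2.

{M1, M3}: invariant factors x + 4, (x - 5)^2(x + 4).

{M2}: invariant factors x - 6, x - 6, (x - 6)^2.

Matrices are similar if and only if their invariant-factor lists agree; the partition into similarity classes is {M1, M3}, {M2}.

2 classes: {M1, M3}, {M2}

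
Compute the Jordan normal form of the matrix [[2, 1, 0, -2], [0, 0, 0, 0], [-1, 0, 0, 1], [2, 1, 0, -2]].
The characteristic polynomial is det(xI - A) = x^4, so the eigenvalues are 0 (algebraic multiplicity 4).

For λ = 0: rank(A) = 2, rank(A^2) = 0. The eigenspace has dimension 4 - 2 = 2, so there are 2 Jordan blocks; the rank sequence gives block sizes [2, 2].

Assembling the blocks gives the Jordan form J above.

J = [[0, 1, 0, 0], [0, 0, 0, 0], [0, 0, 0, 1], [0, 0, 0, 0]]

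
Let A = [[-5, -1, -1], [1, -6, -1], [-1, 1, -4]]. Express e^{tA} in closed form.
e^{tA} = [[e^{-5*t}, -t*e^{-5*t}, -t*e^{-5*t}], [t*e^{-5*t}, (-t^2/2 - t + 1)*e^{-5*t}, t*(-t - 2)*e^{-5*t}/2], [-t*e^{-5*t}, t*(t + 2)*e^{-5*t}/2, (t^2/2 + t + 1)*e^{-5*t}]]

A has Jordan form J = [[-5, 1, 0], [0, -5, 1], [0, 0, -5]] with A = PJP^{-1}, so e^{tA} = P e^{tJ} P^{-1}.

For a Jordan block J_k(λ), e^{tJ_k(λ)} = e^{λt} · (I + tN + t^2 N^2/2! + ... + t^{k-1} N^{k-1}/(k-1)!) where N is the nilpotent superdiagonal part.

Assembling the blocks and conjugating back gives the entries of e^{tA} as shown above.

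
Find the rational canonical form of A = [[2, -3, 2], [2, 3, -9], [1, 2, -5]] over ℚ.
R = [[0, 0, 5], [1, 0, -3], [0, 1, 0]]

The invariant factors of A (the non-unit diagonal entries of the Smith normal form of xI - A over ℚ[x]) are x^3 + 3x - 5, each dividing the next. The characteristic polynomial is their product, x^3 + 3x - 5.

The rational canonical form is the block-diagonal matrix of companion matrices C(f_i):
R = [[0, 0, 5], [1, 0, -3], [0, 1, 0]].

Note the characteristic polynomial does not split into linear factors over ℚ, so A has no Jordan form over ℚ; the rational canonical form exists over any field.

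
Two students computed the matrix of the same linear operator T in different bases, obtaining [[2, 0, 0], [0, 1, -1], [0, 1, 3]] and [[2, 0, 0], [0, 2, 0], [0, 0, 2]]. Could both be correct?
No.

Both have characteristic polynomial (x - 2)^3, but the minimal polynomial of A is (x - 2)^2 while the minimal polynomial of B is x - 2. The minimal polynomial is a similarity invariant, so A and B are not similar.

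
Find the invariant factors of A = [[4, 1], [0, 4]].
(x - 4)^2

The Jordan structure of A has elementary divisors (x - 4)^2. Arranging the block sizes at each eigenvalue in decreasing order and taking row products gives the invariant factors.

Invariant factors (smallest first, each dividing the next): (x - 4)^2.

Check: the last factor (x - 4)^2 is the minimal polynomial, and the product (x - 4)^2 is the characteristic polynomial.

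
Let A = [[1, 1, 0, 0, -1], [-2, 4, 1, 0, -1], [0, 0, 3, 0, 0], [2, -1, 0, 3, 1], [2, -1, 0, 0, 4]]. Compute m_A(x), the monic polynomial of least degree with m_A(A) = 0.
The characteristic polynomial factors as (x - 3)^5. The minimal polynomial is ∏(x - λ)^{k_λ} where k_λ is the size of the largest Jordan block at λ.

For λ = 3: rank(A - 3I) = 2, and the largest Jordan block has size 3 (the smallest k with rank((A - 3I)^k) = rank((A - 3I)^(k+1))).

So m_A(x) = (x - 3)^3.

m_A(x) = (x - 3)^3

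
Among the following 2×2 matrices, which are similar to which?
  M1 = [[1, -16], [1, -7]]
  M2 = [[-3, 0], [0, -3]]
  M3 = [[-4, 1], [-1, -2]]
2 classes: {M1, M3}, {M2}

Characteristic polynomials: χ_{M1} = (x + 3)^2, χ_{M2} = (x + 3)^2, χ_{M3} = (x + 3)^2.

{M1, M3}: invariant factors (x + 3)^2.

{M2}: invariant factors x + 3, x + 3.

Matrices are similar if and only if their invariant-factor lists agree; the partition into similarity classes is {M1, M3}, {M2}.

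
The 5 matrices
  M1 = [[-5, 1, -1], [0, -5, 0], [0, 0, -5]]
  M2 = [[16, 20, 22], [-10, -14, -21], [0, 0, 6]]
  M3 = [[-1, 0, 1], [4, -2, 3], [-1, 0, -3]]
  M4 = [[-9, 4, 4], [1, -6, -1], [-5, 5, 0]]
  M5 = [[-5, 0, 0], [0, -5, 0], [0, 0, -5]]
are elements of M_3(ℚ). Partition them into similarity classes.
Characteristic polynomials: χ_{M1} = (x + 5)^3, χ_{M2} = (x - 6)^2(x + 4), χ_{M3} = (x + 2)^3, χ_{M4} = (x + 5)^3, χ_{M5} = (x + 5)^3.

{M1, M4}: invariant factors x + 5, (x + 5)^2.

{M2}: invariant factors (x - 6)^2(x + 4).

{M3}: invariant factors (x + 2)^3.

{M5}: invariant factors x + 5, x + 5, x + 5.

Matrices are similar if and only if their invariant-factor lists agree; the partition into similarity classes is {M1, M4}, {M2}, {M3}, {M5}.

4 classes: {M1, M4}, {M2}, {M3}, {M5}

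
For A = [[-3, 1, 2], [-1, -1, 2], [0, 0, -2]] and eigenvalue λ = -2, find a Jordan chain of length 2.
We seek v_1 ∈ ker((A + 2I)^2) \ ker(A + 2I), then set v_{i+1} = (A + 2I) v_i.

One such chain is v_1 = [[-5, 0, -2]]^T, v_2 = [[1, 1, 0]]^T. Check: (A + 2I) v_2 = [[0, 0, 0]]^T = 0.

v_1 = [[-5, 0, -2]]^T, v_2 = [[1, 1, 0]]^T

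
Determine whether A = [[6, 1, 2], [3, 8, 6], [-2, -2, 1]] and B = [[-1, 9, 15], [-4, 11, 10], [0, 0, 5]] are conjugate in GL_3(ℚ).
Two matrices over a field are similar if and only if they have the same invariant factors.

Both A and B have characteristic polynomial (x - 5)^3 and minimal polynomial (x - 5)^2. Computing further, both have invariant factors x - 5, (x - 5)^2. Hence A and B are similar.

Yes.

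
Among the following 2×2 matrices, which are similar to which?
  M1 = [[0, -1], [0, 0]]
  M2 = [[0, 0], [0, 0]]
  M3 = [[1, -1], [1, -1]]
2 classes: {M1, M3}, {M2}

Characteristic polynomials: χ_{M1} = x^2, χ_{M2} = x^2, χ_{M3} = x^2.

{M1, M3}: invariant factors x^2.

{M2}: invariant factors x, x.

Matrices are similar if and only if their invariant-factor lists agree; the partition into similarity classes is {M1, M3}, {M2}.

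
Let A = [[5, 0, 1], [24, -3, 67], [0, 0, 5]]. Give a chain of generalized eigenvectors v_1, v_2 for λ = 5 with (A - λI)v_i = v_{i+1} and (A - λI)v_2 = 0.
v_1 = [[-2, 2, 1]]^T, v_2 = [[1, 3, 0]]^T

We seek v_1 ∈ ker((A - 5I)^2) \ ker(A - 5I), then set v_{i+1} = (A - 5I) v_i.

One such chain is v_1 = [[-2, 2, 1]]^T, v_2 = [[1, 3, 0]]^T. Check: (A - 5I) v_2 = [[0, 0, 0]]^T = 0.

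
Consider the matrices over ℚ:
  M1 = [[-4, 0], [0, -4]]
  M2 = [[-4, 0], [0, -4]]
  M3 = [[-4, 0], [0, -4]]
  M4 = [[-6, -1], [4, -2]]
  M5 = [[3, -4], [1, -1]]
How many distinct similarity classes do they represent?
3 classes: {M1, M2, M3}, {M4}, {M5}

Characteristic polynomials: χ_{M1} = (x + 4)^2, χ_{M2} = (x + 4)^2, χ_{M3} = (x + 4)^2, χ_{M4} = (x + 4)^2, χ_{M5} = (x - 1)^2.

{M1, M2, M3}: invariant factors x + 4, x + 4.

{M4}: invariant factors (x + 4)^2.

{M5}: invariant factors (x - 1)^2.

Matrices are similar if and only if their invariant-factor lists agree; the partition into similarity classes is {M1, M2, M3}, {M4}, {M5}.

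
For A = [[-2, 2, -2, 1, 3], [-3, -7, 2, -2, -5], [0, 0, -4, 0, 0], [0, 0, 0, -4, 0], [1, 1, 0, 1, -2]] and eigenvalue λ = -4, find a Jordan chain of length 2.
We seek v_1 ∈ ker((A + 4I)^2) \ ker(A + 4I), then set v_{i+1} = (A + 4I) v_i.

One such chain is v_1 = [[-2, 4, 0, 0, -1]]^T, v_2 = [[1, -1, 0, 0, 0]]^T. Check: (A + 4I) v_2 = [[0, 0, 0, 0, 0]]^T = 0.

v_1 = [[-2, 4, 0, 0, -1]]^T, v_2 = [[1, -1, 0, 0, 0]]^T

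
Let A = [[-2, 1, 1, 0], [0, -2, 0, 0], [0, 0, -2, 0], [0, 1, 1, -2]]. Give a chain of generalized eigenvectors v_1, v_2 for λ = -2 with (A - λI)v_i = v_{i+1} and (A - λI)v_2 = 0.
v_1 = [[-1, 1, 0, -2]]^T, v_2 = [[1, 0, 0, 1]]^T

We seek v_1 ∈ ker((A + 2I)^2) \ ker(A + 2I), then set v_{i+1} = (A + 2I) v_i.

One such chain is v_1 = [[-1, 1, 0, -2]]^T, v_2 = [[1, 0, 0, 1]]^T. Check: (A + 2I) v_2 = [[0, 0, 0, 0]]^T = 0.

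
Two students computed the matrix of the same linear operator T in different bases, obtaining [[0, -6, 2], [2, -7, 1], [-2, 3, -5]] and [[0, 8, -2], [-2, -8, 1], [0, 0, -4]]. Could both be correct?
Yes.

Two matrices over a field are similar if and only if they have the same invariant factors.

Both A and B have characteristic polynomial (x + 4)^3 and minimal polynomial (x + 4)^2. Computing further, both have invariant factors x + 4, (x + 4)^2. Hence A and B are similar.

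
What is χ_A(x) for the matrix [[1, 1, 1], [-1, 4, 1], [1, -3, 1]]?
xI - A = [[x - 1, -1, -1], [1, x - 4, -1], [-1, 3, x - 1]].

Expanding det(xI - A) along the first row:
det(xI - A) = + (x - 1)·det([[x - 4, -1], [3, x - 1]]) - (-1)·det([[1, -1], [-1, x - 1]]) + (-1)·det([[1, x - 4], [-1, 3]]).

Evaluating gives χ_A(x) = x^3 - 6x^2 + 12x - 8 = (x - 2)^3.

χ_A(x) = (x - 2)^3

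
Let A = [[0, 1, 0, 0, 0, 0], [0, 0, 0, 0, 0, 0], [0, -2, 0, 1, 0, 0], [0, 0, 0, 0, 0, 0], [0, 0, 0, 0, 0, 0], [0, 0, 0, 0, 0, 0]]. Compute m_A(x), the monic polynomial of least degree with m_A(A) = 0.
The characteristic polynomial factors as x^6. The minimal polynomial is ∏(x - λ)^{k_λ} where k_λ is the size of the largest Jordan block at λ.

For λ = 0: rank(A) = 2, and the largest Jordan block has size 2 (the smallest k with rank(A^k) = rank(A^(k+1))).

So m_A(x) = x^2.

m_A(x) = x^2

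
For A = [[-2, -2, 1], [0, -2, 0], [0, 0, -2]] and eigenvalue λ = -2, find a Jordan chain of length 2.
v_1 = [[1, 1, 3]]^T, v_2 = [[1, 0, 0]]^T

We seek v_1 ∈ ker((A + 2I)^2) \ ker(A + 2I), then set v_{i+1} = (A + 2I) v_i.

One such chain is v_1 = [[1, 1, 3]]^T, v_2 = [[1, 0, 0]]^T. Check: (A + 2I) v_2 = [[0, 0, 0]]^T = 0.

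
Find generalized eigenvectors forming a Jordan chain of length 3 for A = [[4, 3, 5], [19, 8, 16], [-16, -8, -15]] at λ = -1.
We seek v_1 ∈ ker((A + I)^3) \ ker((A + I)^2), then set v_{i+1} = (A + I) v_i.

One such chain is v_1 = [[0, -2, 1]]^T, v_2 = [[-1, -2, 2]]^T, v_3 = [[-1, -5, 4]]^T. Check: (A + I) v_3 = [[0, 0, 0]]^T = 0.

v_1 = [[0, -2, 1]]^T, v_2 = [[-1, -2, 2]]^T, v_3 = [[-1, -5, 4]]^T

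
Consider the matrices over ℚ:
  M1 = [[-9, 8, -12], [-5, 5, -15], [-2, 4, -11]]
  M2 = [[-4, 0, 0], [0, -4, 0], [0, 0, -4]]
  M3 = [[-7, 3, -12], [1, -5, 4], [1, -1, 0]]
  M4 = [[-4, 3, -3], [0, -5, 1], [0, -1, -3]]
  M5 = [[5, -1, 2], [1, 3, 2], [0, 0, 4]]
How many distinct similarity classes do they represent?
Characteristic polynomials: χ_{M1} = (x + 5)^3, χ_{M2} = (x + 4)^3, χ_{M3} = (x + 4)^3, χ_{M4} = (x + 4)^3, χ_{M5} = (x - 4)^3.

{M1}: invariant factors x + 5, (x + 5)^2.

{M2}: invariant factors x + 4, x + 4, x + 4.

{M3, M4}: invariant factors x + 4, (x + 4)^2.

{M5}: invariant factors x - 4, (x - 4)^2.

Matrices are similar if and only if their invariant-factor lists agree; the partition into similarity classes is {M1}, {M2}, {M3, M4}, {M5}.

4 classes: {M1}, {M2}, {M3, M4}, {M5}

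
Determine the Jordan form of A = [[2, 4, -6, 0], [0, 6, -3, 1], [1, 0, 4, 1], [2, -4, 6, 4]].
J = [[4, 1, 0, 0], [0, 4, 1, 0], [0, 0, 4, 0], [0, 0, 0, 4]]

The characteristic polynomial is det(xI - A) = (x - 4)^4, so the eigenvalues are 4 (algebraic multiplicity 4).

For λ = 4: rank(A - 4I) = 2, rank((A - 4I)^2) = 1, rank((A - 4I)^3) = 0. The eigenspace has dimension 4 - 2 = 2, so there are 2 Jordan blocks; the rank sequence gives block sizes [3, 1].

Assembling the blocks gives the Jordan form J above.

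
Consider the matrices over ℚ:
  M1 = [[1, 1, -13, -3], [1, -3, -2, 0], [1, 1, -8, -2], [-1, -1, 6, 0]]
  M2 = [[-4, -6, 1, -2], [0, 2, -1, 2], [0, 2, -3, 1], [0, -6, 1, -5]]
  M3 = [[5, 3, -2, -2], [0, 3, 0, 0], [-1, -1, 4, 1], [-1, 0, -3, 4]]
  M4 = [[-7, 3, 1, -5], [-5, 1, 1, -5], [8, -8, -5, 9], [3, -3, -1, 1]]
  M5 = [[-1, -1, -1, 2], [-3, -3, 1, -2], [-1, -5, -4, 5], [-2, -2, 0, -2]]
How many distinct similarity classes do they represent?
2 classes: {M1, M2, M4, M5}, {M3}

Characteristic polynomials: χ_{M1} = (x + 2)^3(x + 4), χ_{M2} = (x + 2)^3(x + 4), χ_{M3} = (x - 5)^2(x - 3)^2, χ_{M4} = (x + 2)^3(x + 4), χ_{M5} = (x + 2)^3(x + 4).

{M1, M2, M4, M5}: invariant factors (x + 2)^3(x + 4).

{M3}: invariant factors (x - 5)^2(x - 3)^2.

Matrices are similar if and only if their invariant-factor lists agree; the partition into similarity classes is {M1, M2, M4, M5}, {M3}.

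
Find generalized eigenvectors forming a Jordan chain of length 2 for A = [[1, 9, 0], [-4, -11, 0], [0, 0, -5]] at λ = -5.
We seek v_1 ∈ ker((A + 5I)^2) \ ker(A + 5I), then set v_{i+1} = (A + 5I) v_i.

One such chain is v_1 = [[-2, 1, 0]]^T, v_2 = [[-3, 2, 0]]^T. Check: (A + 5I) v_2 = [[0, 0, 0]]^T = 0.

v_1 = [[-2, 1, 0]]^T, v_2 = [[-3, 2, 0]]^T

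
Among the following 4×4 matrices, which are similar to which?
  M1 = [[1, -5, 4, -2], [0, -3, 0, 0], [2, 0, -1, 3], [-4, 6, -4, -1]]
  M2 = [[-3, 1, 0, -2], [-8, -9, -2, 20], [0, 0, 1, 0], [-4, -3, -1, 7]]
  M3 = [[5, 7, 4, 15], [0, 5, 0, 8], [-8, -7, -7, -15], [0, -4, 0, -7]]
2 classes: {M1, M2}, {M3}

Characteristic polynomials: χ_{M1} = (x - 1)^2(x + 3)^2, χ_{M2} = (x - 1)^2(x + 3)^2, χ_{M3} = (x - 1)^2(x + 3)^2.

{M1, M2}: invariant factors (x - 1)^2(x + 3)^2.

{M3}: invariant factors x + 3, (x - 1)^2(x + 3).

Matrices are similar if and only if their invariant-factor lists agree; the partition into similarity classes is {M1, M2}, {M3}.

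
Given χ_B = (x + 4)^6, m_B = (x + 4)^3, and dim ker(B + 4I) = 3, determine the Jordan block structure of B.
Jordan blocks: (-4, 3), (-4, 2), (-4, 1)

λ = -4: algebraic multiplicity 6 (exponent in χ_B), largest block size 3 (exponent in m_B), 3 blocks (geometric multiplicity). These force block sizes [3, 2, 1].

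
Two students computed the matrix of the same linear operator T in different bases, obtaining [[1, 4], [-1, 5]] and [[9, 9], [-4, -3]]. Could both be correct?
Two matrices over a field are similar if and only if they have the same invariant factors.

Both A and B have characteristic polynomial (x - 3)^2 and minimal polynomial (x - 3)^2. Computing further, both have invariant factors (x - 3)^2. Hence A and B are similar.

Yes.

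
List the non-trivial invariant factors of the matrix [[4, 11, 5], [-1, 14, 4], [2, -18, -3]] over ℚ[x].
The Jordan structure of A has elementary divisors (x - 5)^3. Arranging the block sizes at each eigenvalue in decreasing order and taking row products gives the invariant factors.

Invariant factors (smallest first, each dividing the next): (x - 5)^3.

Check: the last factor (x - 5)^3 is the minimal polynomial, and the product (x - 5)^3 is the characteristic polynomial.

(x - 5)^3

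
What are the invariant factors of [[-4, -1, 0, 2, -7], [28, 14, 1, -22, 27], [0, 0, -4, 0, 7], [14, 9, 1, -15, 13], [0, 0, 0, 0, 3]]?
x - 3, (x - 3)(x + 4)^3

The Jordan structure of A has elementary divisors (x + 4)^3, (x - 3), (x - 3). Arranging the block sizes at each eigenvalue in decreasing order and taking row products gives the invariant factors.

Invariant factors (smallest first, each dividing the next): x - 3, (x - 3)(x + 4)^3.

Check: the last factor (x - 3)(x + 4)^3 is the minimal polynomial, and the product (x - 3)^2(x + 4)^3 is the characteristic polynomial.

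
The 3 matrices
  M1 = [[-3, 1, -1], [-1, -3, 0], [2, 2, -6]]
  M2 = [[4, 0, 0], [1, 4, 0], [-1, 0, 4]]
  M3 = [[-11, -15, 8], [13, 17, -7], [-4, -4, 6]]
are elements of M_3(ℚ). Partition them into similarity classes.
Characteristic polynomials: χ_{M1} = (x + 4)^3, χ_{M2} = (x - 4)^3, χ_{M3} = (x - 4)^3.

{M1}: invariant factors (x + 4)^3.

{M2}: invariant factors x - 4, (x - 4)^2.

{M3}: invariant factors (x - 4)^3.

Matrices are similar if and only if their invariant-factor lists agree; the partition into similarity classes is {M1}, {M2}, {M3}.

3 classes: {M1}, {M2}, {M3}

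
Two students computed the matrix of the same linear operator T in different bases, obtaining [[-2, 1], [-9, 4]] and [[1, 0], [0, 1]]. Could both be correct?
Both have characteristic polynomial (x - 1)^2, but the minimal polynomial of A is (x - 1)^2 while the minimal polynomial of B is x - 1. The minimal polynomial is a similarity invariant, so A and B are not similar.

No.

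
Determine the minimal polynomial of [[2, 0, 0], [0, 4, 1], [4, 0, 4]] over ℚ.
m_A(x) = (x - 4)^2(x - 2)

The characteristic polynomial factors as (x - 4)^2(x - 2). The minimal polynomial is ∏(x - λ)^{k_λ} where k_λ is the size of the largest Jordan block at λ.

For λ = 2: rank(A - 2I) = 2, and the largest Jordan block has size 1 (the smallest k with rank((A - 2I)^k) = rank((A - 2I)^(k+1))).
For λ = 4: rank(A - 4I) = 2, and the largest Jordan block has size 2 (the smallest k with rank((A - 4I)^k) = rank((A - 4I)^(k+1))).

So m_A(x) = (x - 4)^2(x - 2).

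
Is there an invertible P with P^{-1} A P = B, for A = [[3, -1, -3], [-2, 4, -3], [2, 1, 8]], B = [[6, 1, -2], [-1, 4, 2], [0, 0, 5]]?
Yes.

Two matrices over a field are similar if and only if they have the same invariant factors.

Both A and B have characteristic polynomial (x - 5)^3 and minimal polynomial (x - 5)^2. Computing further, both have invariant factors x - 5, (x - 5)^2. Hence A and B are similar.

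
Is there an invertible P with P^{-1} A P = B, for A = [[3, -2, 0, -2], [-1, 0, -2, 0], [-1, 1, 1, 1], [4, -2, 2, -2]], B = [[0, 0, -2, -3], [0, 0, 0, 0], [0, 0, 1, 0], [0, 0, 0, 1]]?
Two matrices over a field are similar if and only if they have the same invariant factors.

Both A and B have characteristic polynomial x^2(x - 1)^2 and minimal polynomial x(x - 1). Computing further, both have invariant factors x(x - 1), x(x - 1). Hence A and B are similar.

Yes.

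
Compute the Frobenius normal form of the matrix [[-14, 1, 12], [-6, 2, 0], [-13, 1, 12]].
R = [[0, 0, -24], [1, 0, 10], [0, 1, 0]]

The invariant factors of A (the non-unit diagonal entries of the Smith normal form of xI - A over ℚ[x]) are (x + 4)(x^2 - 4x + 6), each dividing the next. The characteristic polynomial is their product, (x + 4)(x^2 - 4x + 6).

The rational canonical form is the block-diagonal matrix of companion matrices C(f_i):
R = [[0, 0, -24], [1, 0, 10], [0, 1, 0]].

Note the characteristic polynomial does not split into linear factors over ℚ, so A has no Jordan form over ℚ; the rational canonical form exists over any field.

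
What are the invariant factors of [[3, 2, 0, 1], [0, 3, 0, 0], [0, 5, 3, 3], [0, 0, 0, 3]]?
The Jordan structure of A has elementary divisors (x - 3)^2, (x - 3)^2. Arranging the block sizes at each eigenvalue in decreasing order and taking row products gives the invariant factors.

Invariant factors (smallest first, each dividing the next): (x - 3)^2, (x - 3)^2.

Check: the last factor (x - 3)^2 is the minimal polynomial, and the product (x - 3)^4 is the characteristic polynomial.

(x - 3)^2, (x - 3)^2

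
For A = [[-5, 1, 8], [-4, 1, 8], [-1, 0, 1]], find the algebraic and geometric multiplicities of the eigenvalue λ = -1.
The characteristic polynomial is (x + 1)^3, so the factor x + 1 appears with exponent 3: the algebraic multiplicity is 3.

rank(A + I) = 2, so the eigenspace has dimension 3 - 2 = 1: the geometric multiplicity is 1.

Since 1 < 3, A is not diagonalizable.

algebraic multiplicity 3, geometric multiplicity 1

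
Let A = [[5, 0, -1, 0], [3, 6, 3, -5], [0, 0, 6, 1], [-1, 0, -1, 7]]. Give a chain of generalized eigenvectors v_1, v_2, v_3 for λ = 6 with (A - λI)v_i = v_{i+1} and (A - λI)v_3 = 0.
v_1 = [[0, 0, 1, 0]]^T, v_2 = [[-1, 3, 0, -1]]^T, v_3 = [[1, 2, -1, 0]]^T

We seek v_1 ∈ ker((A - 6I)^3) \ ker((A - 6I)^2), then set v_{i+1} = (A - 6I) v_i.

One such chain is v_1 = [[0, 0, 1, 0]]^T, v_2 = [[-1, 3, 0, -1]]^T, v_3 = [[1, 2, -1, 0]]^T. Check: (A - 6I) v_3 = [[0, 0, 0, 0]]^T = 0.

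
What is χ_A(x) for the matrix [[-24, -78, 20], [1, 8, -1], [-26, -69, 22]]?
xI - A = [[x + 24, 78, -20], [-1, x - 8, 1], [26, 69, x - 22]].

Expanding det(xI - A) along the first row:
det(xI - A) = + (x + 24)·det([[x - 8, 1], [69, x - 22]]) - (78)·det([[-1, 1], [26, x - 22]]) + (-20)·det([[-1, x - 8], [26, 69]]).

Evaluating gives χ_A(x) = x^3 - 6x^2 - 15x + 100 = (x - 5)^2(x + 4).

χ_A(x) = (x - 5)^2(x + 4)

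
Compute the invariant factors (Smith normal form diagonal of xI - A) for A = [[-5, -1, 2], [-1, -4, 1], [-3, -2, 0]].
(x + 3)^3

The Jordan structure of A has elementary divisors (x + 3)^3. Arranging the block sizes at each eigenvalue in decreasing order and taking row products gives the invariant factors.

Invariant factors (smallest first, each dividing the next): (x + 3)^3.

Check: the last factor (x + 3)^3 is the minimal polynomial, and the product (x + 3)^3 is the characteristic polynomial.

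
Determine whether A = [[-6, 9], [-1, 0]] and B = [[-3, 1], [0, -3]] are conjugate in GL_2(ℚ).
Two matrices over a field are similar if and only if they have the same invariant factors.

Both A and B have characteristic polynomial (x + 3)^2 and minimal polynomial (x + 3)^2. Computing further, both have invariant factors (x + 3)^2. Hence A and B are similar.

Yes.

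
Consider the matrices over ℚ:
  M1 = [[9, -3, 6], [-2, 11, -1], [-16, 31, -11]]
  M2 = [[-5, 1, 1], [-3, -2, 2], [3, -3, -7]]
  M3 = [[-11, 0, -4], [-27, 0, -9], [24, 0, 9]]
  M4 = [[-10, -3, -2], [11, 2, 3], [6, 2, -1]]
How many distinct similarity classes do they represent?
Characteristic polynomials: χ_{M1} = (x - 6)^2(x + 3), χ_{M2} = (x + 4)(x + 5)^2, χ_{M3} = x(x - 1)(x + 3), χ_{M4} = (x + 3)^3.

{M1}: invariant factors (x - 6)^2(x + 3).

{M2}: invariant factors (x + 4)(x + 5)^2.

{M3}: invariant factors x(x - 1)(x + 3).

{M4}: invariant factors (x + 3)^3.

Matrices are similar if and only if their invariant-factor lists agree; the partition into similarity classes is {M1}, {M2}, {M3}, {M4}.

4 classes: {M1}, {M2}, {M3}, {M4}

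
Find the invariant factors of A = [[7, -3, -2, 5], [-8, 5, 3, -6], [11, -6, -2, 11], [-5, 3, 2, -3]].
(x - 2)^3(x - 1)

The Jordan structure of A has elementary divisors (x - 1), (x - 2)^3. Arranging the block sizes at each eigenvalue in decreasing order and taking row products gives the invariant factors.

Invariant factors (smallest first, each dividing the next): (x - 2)^3(x - 1).

Check: the last factor (x - 2)^3(x - 1) is the minimal polynomial, and the product (x - 2)^3(x - 1) is the characteristic polynomial.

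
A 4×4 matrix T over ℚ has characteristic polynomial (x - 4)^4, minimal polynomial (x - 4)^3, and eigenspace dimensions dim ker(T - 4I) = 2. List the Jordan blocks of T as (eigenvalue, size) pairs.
λ = 4: algebraic multiplicity 4 (exponent in χ_T), largest block size 3 (exponent in m_T), 2 blocks (geometric multiplicity). These force block sizes [3, 1].

Jordan blocks: (4, 3), (4, 1)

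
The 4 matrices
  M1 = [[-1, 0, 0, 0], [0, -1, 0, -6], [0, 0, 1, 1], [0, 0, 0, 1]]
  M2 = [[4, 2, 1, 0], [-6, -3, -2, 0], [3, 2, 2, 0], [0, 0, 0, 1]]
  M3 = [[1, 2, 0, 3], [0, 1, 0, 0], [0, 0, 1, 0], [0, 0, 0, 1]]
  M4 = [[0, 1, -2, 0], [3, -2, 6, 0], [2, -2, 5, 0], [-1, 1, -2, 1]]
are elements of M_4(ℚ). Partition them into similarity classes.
Characteristic polynomials: χ_{M1} = (x - 1)^2(x + 1)^2, χ_{M2} = (x - 1)^4, χ_{M3} = (x - 1)^4, χ_{M4} = (x - 1)^4.

{M1}: invariant factors x + 1, (x - 1)^2(x + 1).

{M2, M3, M4}: invariant factors x - 1, x - 1, (x - 1)^2.

Matrices are similar if and only if their invariant-factor lists agree; the partition into similarity classes is {M1}, {M2, M3, M4}.

2 classes: {M1}, {M2, M3, M4}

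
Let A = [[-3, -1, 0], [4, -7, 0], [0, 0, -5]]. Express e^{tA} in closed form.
e^{tA} = [[(2*t + 1)*e^{-5*t}, -t*e^{-5*t}, 0], [4*t*e^{-5*t}, (1 - 2*t)*e^{-5*t}, 0], [0, 0, e^{-5*t}]]

A has Jordan form J = [[-5, 1, 0], [0, -5, 0], [0, 0, -5]] with A = PJP^{-1}, so e^{tA} = P e^{tJ} P^{-1}.

For a Jordan block J_k(λ), e^{tJ_k(λ)} = e^{λt} · (I + tN + t^2 N^2/2! + ... + t^{k-1} N^{k-1}/(k-1)!) where N is the nilpotent superdiagonal part.

Assembling the blocks and conjugating back gives the entries of e^{tA} as shown above.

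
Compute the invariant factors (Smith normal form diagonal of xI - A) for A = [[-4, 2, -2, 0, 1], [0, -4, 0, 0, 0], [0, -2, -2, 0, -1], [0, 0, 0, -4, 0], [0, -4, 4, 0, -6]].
x + 4, x + 4, x + 4, (x + 4)^2

The Jordan structure of A has elementary divisors (x + 4)^2, (x + 4), (x + 4), (x + 4). Arranging the block sizes at each eigenvalue in decreasing order and taking row products gives the invariant factors.

Invariant factors (smallest first, each dividing the next): x + 4, x + 4, x + 4, (x + 4)^2.

Check: the last factor (x + 4)^2 is the minimal polynomial, and the product (x + 4)^5 is the characteristic polynomial.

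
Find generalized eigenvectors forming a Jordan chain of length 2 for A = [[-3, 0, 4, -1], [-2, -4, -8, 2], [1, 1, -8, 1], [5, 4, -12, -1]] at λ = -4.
We seek v_1 ∈ ker((A + 4I)^2) \ ker(A + 4I), then set v_{i+1} = (A + 4I) v_i.

One such chain is v_1 = [[-2, 5, 2, 5]]^T, v_2 = [[1, -2, 0, 1]]^T. Check: (A + 4I) v_2 = [[0, 0, 0, 0]]^T = 0.

v_1 = [[-2, 5, 2, 5]]^T, v_2 = [[1, -2, 0, 1]]^T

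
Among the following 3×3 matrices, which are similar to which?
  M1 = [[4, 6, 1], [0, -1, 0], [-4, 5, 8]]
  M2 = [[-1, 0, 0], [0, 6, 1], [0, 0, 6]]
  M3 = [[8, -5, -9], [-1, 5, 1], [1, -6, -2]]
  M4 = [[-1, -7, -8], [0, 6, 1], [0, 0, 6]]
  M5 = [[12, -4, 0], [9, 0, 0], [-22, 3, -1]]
1 class: {M1, M2, M3, M4, M5}

Characteristic polynomials: χ_{M1} = (x - 6)^2(x + 1), χ_{M2} = (x - 6)^2(x + 1), χ_{M3} = (x - 6)^2(x + 1), χ_{M4} = (x - 6)^2(x + 1), χ_{M5} = (x - 6)^2(x + 1).

{M1, M2, M3, M4, M5}: invariant factors (x - 6)^2(x + 1).

Matrices are similar if and only if their invariant-factor lists agree; the partition into similarity classes is {M1, M2, M3, M4, M5}.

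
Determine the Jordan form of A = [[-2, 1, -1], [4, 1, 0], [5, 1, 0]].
J = [[-1, 1, 0], [0, -1, 0], [0, 0, 1]]

The characteristic polynomial is det(xI - A) = (x - 1)(x + 1)^2, so the eigenvalues are -1 (algebraic multiplicity 2), 1 (algebraic multiplicity 1).

For λ = -1: rank(A + I) = 2, rank((A + I)^2) = 1. The eigenspace has dimension 3 - 2 = 1, so there is 1 Jordan block; the rank sequence gives block sizes [2].

For λ = 1: algebraic multiplicity 1 gives one 1×1 block.

Assembling the blocks gives the Jordan form J above.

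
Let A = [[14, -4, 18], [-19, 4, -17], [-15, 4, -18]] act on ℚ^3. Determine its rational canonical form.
R = [[0, 0, 4], [1, 0, 6], [0, 1, 0]]

The invariant factors of A (the non-unit diagonal entries of the Smith normal form of xI - A over ℚ[x]) are (x + 2)(x^2 - 2x - 2), each dividing the next. The characteristic polynomial is their product, (x + 2)(x^2 - 2x - 2).

The rational canonical form is the block-diagonal matrix of companion matrices C(f_i):
R = [[0, 0, 4], [1, 0, 6], [0, 1, 0]].

Note the characteristic polynomial does not split into linear factors over ℚ, so A has no Jordan form over ℚ; the rational canonical form exists over any field.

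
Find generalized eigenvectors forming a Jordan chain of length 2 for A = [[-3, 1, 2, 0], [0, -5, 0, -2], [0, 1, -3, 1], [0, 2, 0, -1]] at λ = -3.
v_1 = [[0, 1, 0, -1]]^T, v_2 = [[1, 0, 0, 0]]^T

We seek v_1 ∈ ker((A + 3I)^2) \ ker(A + 3I), then set v_{i+1} = (A + 3I) v_i.

One such chain is v_1 = [[0, 1, 0, -1]]^T, v_2 = [[1, 0, 0, 0]]^T. Check: (A + 3I) v_2 = [[0, 0, 0, 0]]^T = 0.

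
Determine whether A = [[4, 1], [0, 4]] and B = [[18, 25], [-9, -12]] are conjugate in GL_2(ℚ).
No.

trace(A) = 8 but trace(B) = 6. The trace is a similarity invariant, so A and B are not similar.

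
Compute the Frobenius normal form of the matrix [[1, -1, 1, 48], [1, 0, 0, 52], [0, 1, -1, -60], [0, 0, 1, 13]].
R = [[0, 0, 0, -64], [1, 0, 0, 112], [0, 1, 0, -60], [0, 0, 1, 13]]

The invariant factors of A (the non-unit diagonal entries of the Smith normal form of xI - A over ℚ[x]) are (x - 4)^3(x - 1), each dividing the next. The characteristic polynomial is their product, (x - 4)^3(x - 1).

The rational canonical form is the block-diagonal matrix of companion matrices C(f_i):
R = [[0, 0, 0, -64], [1, 0, 0, 112], [0, 1, 0, -60], [0, 0, 1, 13]].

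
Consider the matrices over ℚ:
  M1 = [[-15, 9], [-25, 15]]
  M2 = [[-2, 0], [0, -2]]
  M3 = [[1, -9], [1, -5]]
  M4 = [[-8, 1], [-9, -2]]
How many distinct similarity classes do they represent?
Characteristic polynomials: χ_{M1} = x^2, χ_{M2} = (x + 2)^2, χ_{M3} = (x + 2)^2, χ_{M4} = (x + 5)^2.

{M1}: invariant factors x^2.

{M2}: invariant factors x + 2, x + 2.

{M3}: invariant factors (x + 2)^2.

{M4}: invariant factors (x + 5)^2.

Matrices are similar if and only if their invariant-factor lists agree; the partition into similarity classes is {M1}, {M2}, {M3}, {M4}.

4 classes: {M1}, {M2}, {M3}, {M4}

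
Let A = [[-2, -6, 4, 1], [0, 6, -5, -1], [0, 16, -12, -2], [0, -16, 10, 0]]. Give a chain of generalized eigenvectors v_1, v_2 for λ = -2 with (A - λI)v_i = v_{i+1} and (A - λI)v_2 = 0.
We seek v_1 ∈ ker((A + 2I)^2) \ ker(A + 2I), then set v_{i+1} = (A + 2I) v_i.

One such chain is v_1 = [[5, 1, 1, 2]]^T, v_2 = [[0, 1, 2, -2]]^T. Check: (A + 2I) v_2 = [[0, 0, 0, 0]]^T = 0.

v_1 = [[5, 1, 1, 2]]^T, v_2 = [[0, 1, 2, -2]]^T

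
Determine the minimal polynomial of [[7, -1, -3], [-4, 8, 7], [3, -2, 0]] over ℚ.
The characteristic polynomial factors as (x - 5)^3. The minimal polynomial is ∏(x - λ)^{k_λ} where k_λ is the size of the largest Jordan block at λ.

For λ = 5: rank(A - 5I) = 2, and the largest Jordan block has size 3 (the smallest k with rank((A - 5I)^k) = rank((A - 5I)^(k+1))).

So m_A(x) = (x - 5)^3.

m_A(x) = (x - 5)^3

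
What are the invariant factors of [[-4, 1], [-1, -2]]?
The Jordan structure of A has elementary divisors (x + 3)^2. Arranging the block sizes at each eigenvalue in decreasing order and taking row products gives the invariant factors.

Invariant factors (smallest first, each dividing the next): (x + 3)^2.

Check: the last factor (x + 3)^2 is the minimal polynomial, and the product (x + 3)^2 is the characteristic polynomial.

(x + 3)^2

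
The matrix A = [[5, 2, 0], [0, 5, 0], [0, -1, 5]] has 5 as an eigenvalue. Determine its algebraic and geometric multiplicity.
algebraic multiplicity 3, geometric multiplicity 2

The characteristic polynomial is (x - 5)^3, so the factor x - 5 appears with exponent 3: the algebraic multiplicity is 3.

rank(A - 5I) = 1, so the eigenspace has dimension 3 - 1 = 2: the geometric multiplicity is 2.

Since 2 < 3, A is not diagonalizable.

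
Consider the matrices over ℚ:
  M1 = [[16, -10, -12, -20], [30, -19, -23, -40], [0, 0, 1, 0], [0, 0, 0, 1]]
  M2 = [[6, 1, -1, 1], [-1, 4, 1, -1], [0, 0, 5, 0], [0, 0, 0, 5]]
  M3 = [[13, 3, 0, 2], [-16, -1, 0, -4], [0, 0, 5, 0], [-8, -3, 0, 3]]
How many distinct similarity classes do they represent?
2 classes: {M1}, {M2, M3}

Characteristic polynomials: χ_{M1} = (x - 1)^3(x + 4), χ_{M2} = (x - 5)^4, χ_{M3} = (x - 5)^4.

{M1}: invariant factors x - 1, (x - 1)^2(x + 4).

{M2, M3}: invariant factors x - 5, x - 5, (x - 5)^2.

Matrices are similar if and only if their invariant-factor lists agree; the partition into similarity classes is {M1}, {M2, M3}.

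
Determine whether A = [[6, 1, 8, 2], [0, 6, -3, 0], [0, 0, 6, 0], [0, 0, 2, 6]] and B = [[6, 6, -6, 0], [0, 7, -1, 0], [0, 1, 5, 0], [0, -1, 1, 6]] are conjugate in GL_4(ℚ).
No.

Both have characteristic polynomial (x - 6)^4, but the minimal polynomial of A is (x - 6)^3 while the minimal polynomial of B is (x - 6)^2. The minimal polynomial is a similarity invariant, so A and B are not similar.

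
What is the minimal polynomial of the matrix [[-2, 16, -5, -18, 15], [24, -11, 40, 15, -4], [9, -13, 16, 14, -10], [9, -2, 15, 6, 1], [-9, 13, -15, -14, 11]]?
The characteristic polynomial factors as (x - 6)^3(x - 1)^2. The minimal polynomial is ∏(x - λ)^{k_λ} where k_λ is the size of the largest Jordan block at λ.

For λ = 1: rank(A - I) = 3, and the largest Jordan block has size 1 (the smallest k with rank((A - I)^k) = rank((A - I)^(k+1))).
For λ = 6: rank(A - 6I) = 4, and the largest Jordan block has size 3 (the smallest k with rank((A - 6I)^k) = rank((A - 6I)^(k+1))).

So m_A(x) = (x - 6)^3(x - 1).

m_A(x) = (x - 6)^3(x - 1)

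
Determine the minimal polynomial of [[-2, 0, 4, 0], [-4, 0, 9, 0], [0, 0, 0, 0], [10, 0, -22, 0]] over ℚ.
m_A(x) = x^2(x + 2)

The characteristic polynomial factors as x^3(x + 2). The minimal polynomial is ∏(x - λ)^{k_λ} where k_λ is the size of the largest Jordan block at λ.

For λ = -2: rank(A + 2I) = 3, and the largest Jordan block has size 1 (the smallest k with rank((A + 2I)^k) = rank((A + 2I)^(k+1))).
For λ = 0: rank(A) = 2, and the largest Jordan block has size 2 (the smallest k with rank(A^k) = rank(A^(k+1))).

So m_A(x) = x^2(x + 2).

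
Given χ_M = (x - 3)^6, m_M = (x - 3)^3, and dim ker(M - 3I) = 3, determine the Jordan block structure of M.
λ = 3: algebraic multiplicity 6 (exponent in χ_M), largest block size 3 (exponent in m_M), 3 blocks (geometric multiplicity). These force block sizes [3, 2, 1].

Jordan blocks: (3, 3), (3, 2), (3, 1)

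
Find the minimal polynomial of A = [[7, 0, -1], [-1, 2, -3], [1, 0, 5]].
m_A(x) = (x - 6)^2(x - 2)

The characteristic polynomial factors as (x - 6)^2(x - 2). The minimal polynomial is ∏(x - λ)^{k_λ} where k_λ is the size of the largest Jordan block at λ.

For λ = 2: rank(A - 2I) = 2, and the largest Jordan block has size 1 (the smallest k with rank((A - 2I)^k) = rank((A - 2I)^(k+1))).
For λ = 6: rank(A - 6I) = 2, and the largest Jordan block has size 2 (the smallest k with rank((A - 6I)^k) = rank((A - 6I)^(k+1))).

So m_A(x) = (x - 6)^2(x - 2).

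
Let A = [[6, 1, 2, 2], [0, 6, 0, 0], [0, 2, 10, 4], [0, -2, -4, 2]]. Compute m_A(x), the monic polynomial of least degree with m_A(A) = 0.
m_A(x) = (x - 6)^2

The characteristic polynomial factors as (x - 6)^4. The minimal polynomial is ∏(x - λ)^{k_λ} where k_λ is the size of the largest Jordan block at λ.

For λ = 6: rank(A - 6I) = 1, and the largest Jordan block has size 2 (the smallest k with rank((A - 6I)^k) = rank((A - 6I)^(k+1))).

So m_A(x) = (x - 6)^2.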